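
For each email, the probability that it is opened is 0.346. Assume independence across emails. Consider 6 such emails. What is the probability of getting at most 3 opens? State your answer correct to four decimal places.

0.8869

X ~ Binomial(6, 0.346); P(X ≤ 3) = Σ C(6,k) p^k (1−p)^(6−k) over k:
  k=0: C(6,0)·0.346^0·0.654^6 = 0.078247
  k=1: C(6,1)·0.346^1·0.654^5 = 0.248380
  k=2: C(6,2)·0.346^2·0.654^4 = 0.328514
  k=3: C(6,3)·0.346^3·0.654^3 = 0.231735
Total = 0.886876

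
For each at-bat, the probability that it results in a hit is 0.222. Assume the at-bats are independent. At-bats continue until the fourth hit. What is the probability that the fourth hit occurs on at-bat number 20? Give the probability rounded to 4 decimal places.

0.0424

Y = trial on which the fourth success occurs; negative binomial, r=4, p=0.222.
P(Y=20) = C(19,3) · p^4 · (1−p)^16
= 969 · 0.0024289 · 0.018017 = 0.042404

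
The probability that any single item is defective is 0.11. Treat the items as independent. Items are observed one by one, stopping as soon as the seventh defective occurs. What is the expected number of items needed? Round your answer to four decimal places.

63.6364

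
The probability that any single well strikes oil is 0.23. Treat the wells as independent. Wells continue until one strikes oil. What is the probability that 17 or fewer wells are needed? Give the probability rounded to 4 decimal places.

Y = number of wells to the first success; geometric, p = 0.23.
P(Y ≤ 17) = 1 − (1−p)^17 = 1 − 0.011758 = 0.988242

0.9882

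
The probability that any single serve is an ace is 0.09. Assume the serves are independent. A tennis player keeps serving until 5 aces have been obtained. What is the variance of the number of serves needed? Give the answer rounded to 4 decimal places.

Y = total serves until the fifth success; negative binomial with r=5, p=0.09.
Var(Y) = r(1−p)/p² = 5·0.91 / 0.09² = 561.728395

561.7284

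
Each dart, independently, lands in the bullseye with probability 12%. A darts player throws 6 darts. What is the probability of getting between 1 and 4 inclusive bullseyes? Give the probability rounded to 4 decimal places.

0.5355

X ~ Binomial(6, 0.12); P(1 ≤ X ≤ 4) = Σ C(6,k) p^k (1−p)^(6−k) over k:
  k=1: C(6,1)·0.12^1·0.88^5 = 0.379967
  k=2: C(6,2)·0.12^2·0.88^4 = 0.129534
  k=3: C(6,3)·0.12^3·0.88^3 = 0.023552
  k=4: C(6,4)·0.12^4·0.88^2 = 0.002409
Total = 0.535462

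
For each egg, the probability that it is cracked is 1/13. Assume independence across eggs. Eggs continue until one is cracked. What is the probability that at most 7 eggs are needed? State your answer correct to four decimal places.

Y = number of eggs to the first success; geometric, p = 0.076923.
P(Y ≤ 7) = 1 − (1−p)^7 = 1 − 0.571038 = 0.428962

0.4290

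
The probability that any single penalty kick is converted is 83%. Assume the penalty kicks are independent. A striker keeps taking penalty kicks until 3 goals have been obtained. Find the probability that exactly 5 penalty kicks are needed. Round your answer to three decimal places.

Y = trial on which the third success occurs; negative binomial, r=3, p=0.83.
P(Y=5) = C(4,2) · p^3 · (1−p)^2
= 6 · 0.57179 · 0.0289 = 0.09915

0.099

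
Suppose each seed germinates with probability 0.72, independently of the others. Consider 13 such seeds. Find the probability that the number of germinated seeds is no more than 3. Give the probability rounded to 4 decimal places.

X ~ Binomial(13, 0.72); P(X ≤ 3) = Σ C(13,k) p^k (1−p)^(13−k) over k:
  k=0: C(13,0)·0.72^0·0.28^13 = 0.000000
  k=1: C(13,1)·0.72^1·0.28^12 = 0.000002
  k=2: C(13,2)·0.72^2·0.28^11 = 0.000034
  k=3: C(13,3)·0.72^3·0.28^10 = 0.000316
Total = 0.000352

0.0004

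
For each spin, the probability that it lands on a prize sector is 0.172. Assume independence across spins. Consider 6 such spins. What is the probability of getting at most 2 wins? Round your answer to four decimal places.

X ~ Binomial(6, 0.172); P(X ≤ 2) = Σ C(6,k) p^k (1−p)^(6−k) over k:
  k=0: C(6,0)·0.172^0·0.828^6 = 0.322242
  k=1: C(6,1)·0.172^1·0.828^5 = 0.401635
  k=2: C(6,2)·0.172^2·0.828^4 = 0.208578
Total = 0.932455

0.9325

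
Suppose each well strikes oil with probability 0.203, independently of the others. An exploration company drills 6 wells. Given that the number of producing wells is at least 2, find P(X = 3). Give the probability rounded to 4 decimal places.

0.2406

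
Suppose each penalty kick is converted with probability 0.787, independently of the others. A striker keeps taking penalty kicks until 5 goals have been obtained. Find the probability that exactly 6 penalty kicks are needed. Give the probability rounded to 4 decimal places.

0.3215

Y = trial on which the fifth success occurs; negative binomial, r=5, p=0.787.
P(Y=6) = C(5,4) · p^5 · (1−p)^1
= 5 · 0.30191 · 0.213 = 0.321531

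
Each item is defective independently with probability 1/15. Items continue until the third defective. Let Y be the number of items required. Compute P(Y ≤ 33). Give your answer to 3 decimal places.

Finishing within 33 items ⇔ at least 3 successes in the first 33. With X ~ Binomial(33, 0.066667), P(Y ≤ 33) = 1 − P(X ≤ 2).
  k=0: C(33,0)·0.066667^0·0.933333^33 = 0.10262
  k=1: C(33,1)·0.066667^1·0.933333^32 = 0.24188
  k=2: C(33,2)·0.066667^2·0.933333^31 = 0.27643
1 − 0.62093 = 0.37907

0.379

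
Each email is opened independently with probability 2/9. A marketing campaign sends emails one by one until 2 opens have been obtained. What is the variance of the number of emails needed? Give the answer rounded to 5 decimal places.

Y = total emails until the second success; negative binomial with r=2, p=0.222222.
Var(Y) = r(1−p)/p² = 2·0.777778 / 0.222222² = 31.5000000

31.50000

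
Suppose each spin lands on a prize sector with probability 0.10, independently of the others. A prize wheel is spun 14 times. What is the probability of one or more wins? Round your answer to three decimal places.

P(at least one) = 1 − P(none) = 1 − (1 − 0.10)^14
= 1 − 0.22877 = 0.77123

0.771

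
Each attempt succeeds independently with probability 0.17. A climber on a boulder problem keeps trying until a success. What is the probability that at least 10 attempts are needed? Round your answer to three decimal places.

Y = number of attempts to the first success; geometric, p = 0.17.
P(Y > 9) = P(first 9 all fail) = (1−p)^9 = 0.18694

0.187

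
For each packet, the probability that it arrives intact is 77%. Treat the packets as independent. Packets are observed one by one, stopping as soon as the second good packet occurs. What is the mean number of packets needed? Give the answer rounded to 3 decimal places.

2.597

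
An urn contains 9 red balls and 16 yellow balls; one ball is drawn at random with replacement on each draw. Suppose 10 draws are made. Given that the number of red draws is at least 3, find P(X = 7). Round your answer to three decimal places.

0.032

X ~ Binomial(10, 0.36). Want P(X=7 | X≥3) = P(X=7) / P(X≥3).
P(X=7) = C(10,7)·0.36^7·0.64^3 = 0.02465
P(X≥3) = 1 − 0.01153 − 0.06485 − 0.16416 = 0.75946
Ratio = 0.02465 / 0.75946 = 0.03246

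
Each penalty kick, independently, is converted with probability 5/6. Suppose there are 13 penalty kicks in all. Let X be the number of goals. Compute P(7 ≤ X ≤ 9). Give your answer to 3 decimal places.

0.156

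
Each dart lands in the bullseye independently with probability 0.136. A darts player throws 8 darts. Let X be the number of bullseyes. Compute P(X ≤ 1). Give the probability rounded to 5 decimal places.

0.70158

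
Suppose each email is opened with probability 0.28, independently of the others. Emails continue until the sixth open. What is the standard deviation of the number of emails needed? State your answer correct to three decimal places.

7.423

Y = total emails until the sixth success; negative binomial with r=6, p=0.28.
SD(Y) = √[r(1−p)/p²] = √(55.10204) = 7.42307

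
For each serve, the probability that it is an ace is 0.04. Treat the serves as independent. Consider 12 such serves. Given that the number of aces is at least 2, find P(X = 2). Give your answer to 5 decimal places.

X ~ Binomial(12, 0.04). Want P(X=2 | X≥2) = P(X=2) / P(X≥2).
P(X=2) = C(12,2)·0.04^2·0.96^10 = 0.0702063
P(X≥2) = 1 − 0.6127098 − 0.3063549 = 0.0809354
Ratio = 0.0702063 / 0.0809354 = 0.8674370

0.86744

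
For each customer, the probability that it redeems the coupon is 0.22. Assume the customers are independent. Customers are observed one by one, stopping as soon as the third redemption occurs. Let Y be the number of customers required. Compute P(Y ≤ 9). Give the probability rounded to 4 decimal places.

Finishing within 9 customers ⇔ at least 3 successes in the first 9. With X ~ Binomial(9, 0.22), P(Y ≤ 9) = 1 − P(X ≤ 2).
  k=0: C(9,0)·0.22^0·0.78^9 = 0.106869
  k=1: C(9,1)·0.22^1·0.78^8 = 0.271283
  k=2: C(9,2)·0.22^2·0.78^7 = 0.306062
1 − 0.684214 = 0.315786

0.3158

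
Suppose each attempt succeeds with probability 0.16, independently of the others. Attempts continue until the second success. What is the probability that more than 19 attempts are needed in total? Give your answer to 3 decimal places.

0.168

Needing more than 19 attempts ⇔ fewer than 2 successes in the first 19. With X ~ Binomial(19, 0.16), P(Y > 19) = P(X ≤ 1).
  k=0: C(19,0)·0.16^0·0.84^19 = 0.03642
  k=1: C(19,1)·0.16^1·0.84^18 = 0.13180
P(X ≤ 1) = 0.16821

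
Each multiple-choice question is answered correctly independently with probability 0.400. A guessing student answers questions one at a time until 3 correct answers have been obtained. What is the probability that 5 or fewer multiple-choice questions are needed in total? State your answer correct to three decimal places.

Finishing within 5 multiple-choice questions ⇔ at least 3 successes in the first 5. With X ~ Binomial(5, 0.40), P(Y ≤ 5) = 1 − P(X ≤ 2).
  k=0: C(5,0)·0.40^0·0.60^5 = 0.07776
  k=1: C(5,1)·0.40^1·0.60^4 = 0.25920
  k=2: C(5,2)·0.40^2·0.60^3 = 0.34560
1 − 0.68256 = 0.31744

0.317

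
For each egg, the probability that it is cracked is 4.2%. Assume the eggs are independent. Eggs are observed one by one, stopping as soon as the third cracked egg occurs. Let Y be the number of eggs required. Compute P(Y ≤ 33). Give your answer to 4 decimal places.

0.1599

Finishing within 33 eggs ⇔ at least 3 successes in the first 33. With X ~ Binomial(33, 0.042), P(Y ≤ 33) = 1 − P(X ≤ 2).
  k=0: C(33,0)·0.042^0·0.958^33 = 0.242696
  k=1: C(33,1)·0.042^1·0.958^32 = 0.351123
  k=2: C(33,2)·0.042^2·0.958^31 = 0.246299
1 − 0.840118 = 0.159882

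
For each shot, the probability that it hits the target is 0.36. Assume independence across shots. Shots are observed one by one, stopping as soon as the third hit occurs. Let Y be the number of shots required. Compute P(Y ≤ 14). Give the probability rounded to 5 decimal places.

0.92714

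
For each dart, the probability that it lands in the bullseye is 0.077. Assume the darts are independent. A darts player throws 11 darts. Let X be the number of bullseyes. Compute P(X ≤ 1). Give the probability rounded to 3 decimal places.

X ~ Binomial(11, 0.077); P(X ≤ 1) = Σ C(11,k) p^k (1−p)^(11−k) over k:
  k=0: C(11,0)·0.077^0·0.923^11 = 0.41421
  k=1: C(11,1)·0.077^1·0.923^10 = 0.38010
Total = 0.79431

0.794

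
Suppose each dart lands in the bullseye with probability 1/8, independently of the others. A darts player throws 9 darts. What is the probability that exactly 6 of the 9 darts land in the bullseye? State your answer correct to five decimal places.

0.00021

X ~ Binomial(n=9, p=0.125).
P(X=6) = C(9,6) · p^6 · (1−p)^3
= 84 · 3.8147e-06 · 0.66992 = 0.0002147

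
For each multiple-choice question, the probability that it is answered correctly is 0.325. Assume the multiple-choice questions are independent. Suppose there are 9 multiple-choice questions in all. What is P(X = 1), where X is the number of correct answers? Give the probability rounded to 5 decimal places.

0.12605

X ~ Binomial(n=9, p=0.325).
P(X=1) = C(9,1) · p^1 · (1−p)^8
= 9 · 0.325 · 0.043095 = 0.1260538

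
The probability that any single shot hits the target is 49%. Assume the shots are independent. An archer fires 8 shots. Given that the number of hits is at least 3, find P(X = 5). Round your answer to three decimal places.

X ~ Binomial(8, 0.49). Want P(X=5 | X≥3) = P(X=5) / P(X≥3).
P(X=5) = C(8,5)·0.49^5·0.51^3 = 0.20984
P(X≥3) = 1 − 0.00458 − 0.03518 − 0.11830 = 0.84195
Ratio = 0.20984 / 0.84195 = 0.24923

0.249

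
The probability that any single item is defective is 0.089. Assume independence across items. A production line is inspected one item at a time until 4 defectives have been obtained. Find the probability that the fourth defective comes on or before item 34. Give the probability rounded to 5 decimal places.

Finishing within 34 items ⇔ at least 4 successes in the first 34. With X ~ Binomial(34, 0.089), P(Y ≤ 34) = 1 − P(X ≤ 3).
  k=0: C(34,0)·0.089^0·0.911^34 = 0.0420363
  k=1: C(34,1)·0.089^1·0.911^33 = 0.1396289
  k=2: C(34,2)·0.089^2·0.911^32 = 0.2250769
  k=3: C(34,3)·0.089^3·0.911^31 = 0.2345478
1 − 0.6412899 = 0.3587101

0.35871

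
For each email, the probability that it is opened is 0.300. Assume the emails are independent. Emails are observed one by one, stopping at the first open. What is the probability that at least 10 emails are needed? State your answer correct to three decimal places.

0.040

Y = number of emails to the first success; geometric, p = 0.30.
P(Y > 9) = P(first 9 all fail) = (1−p)^9 = 0.04035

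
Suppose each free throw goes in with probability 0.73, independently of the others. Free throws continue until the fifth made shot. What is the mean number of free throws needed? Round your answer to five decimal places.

Y = total free throws until the fifth success; negative binomial with r=5, p=0.73.
E[Y] = r / p = 5 / 0.73 = 6.8493151

6.84932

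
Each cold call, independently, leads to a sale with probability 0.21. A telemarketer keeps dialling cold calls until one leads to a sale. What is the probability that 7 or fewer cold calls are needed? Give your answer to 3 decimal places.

0.808

Y = number of cold calls to the first success; geometric, p = 0.21.
P(Y ≤ 7) = 1 − (1−p)^7 = 1 − 0.19204 = 0.80796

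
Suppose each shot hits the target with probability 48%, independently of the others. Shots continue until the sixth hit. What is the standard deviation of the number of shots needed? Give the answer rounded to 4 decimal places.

Y = total shots until the sixth success; negative binomial with r=6, p=0.48.
SD(Y) = √[r(1−p)/p²] = √(13.541667) = 3.679900

3.6799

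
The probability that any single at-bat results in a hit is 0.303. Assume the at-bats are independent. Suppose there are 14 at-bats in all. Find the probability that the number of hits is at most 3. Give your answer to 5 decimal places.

X ~ Binomial(14, 0.303); P(X ≤ 3) = Σ C(14,k) p^k (1−p)^(14−k) over k:
  k=0: C(14,0)·0.303^0·0.697^14 = 0.0063864
  k=1: C(14,1)·0.303^1·0.697^13 = 0.0388684
  k=2: C(14,2)·0.303^2·0.697^12 = 0.1098297
  k=3: C(14,3)·0.303^3·0.697^11 = 0.1909809
Total = 0.3460655

0.34607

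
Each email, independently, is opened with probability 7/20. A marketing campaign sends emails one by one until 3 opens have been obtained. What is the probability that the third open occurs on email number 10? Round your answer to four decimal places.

0.0757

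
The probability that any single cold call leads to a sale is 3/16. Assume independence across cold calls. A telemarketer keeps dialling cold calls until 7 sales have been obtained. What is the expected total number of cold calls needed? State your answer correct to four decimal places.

Y = total cold calls until the seventh success; negative binomial with r=7, p=0.1875.
E[Y] = r / p = 7 / 0.1875 = 37.333333

37.3333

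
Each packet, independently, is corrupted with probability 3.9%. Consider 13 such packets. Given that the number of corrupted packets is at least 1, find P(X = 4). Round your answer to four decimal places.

X ~ Binomial(13, 0.039). Want P(X=4 | X≥1) = P(X=4) / P(X≥1).
P(X=4) = C(13,4)·0.039^4·0.961^9 = 0.001156
P(X≥1) = 1 − 0.596217 = 0.403783
Ratio = 0.001156 / 0.403783 = 0.002864

0.0029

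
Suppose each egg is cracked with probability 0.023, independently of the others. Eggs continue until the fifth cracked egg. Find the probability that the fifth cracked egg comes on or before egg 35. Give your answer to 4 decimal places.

Finishing within 35 eggs ⇔ at least 5 successes in the first 35. With X ~ Binomial(35, 0.023), P(Y ≤ 35) = 1 − P(X ≤ 4).
  k=0: C(35,0)·0.023^0·0.977^35 = 0.442904
  k=1: C(35,1)·0.023^1·0.977^34 = 0.364931
  k=2: C(35,2)·0.023^2·0.977^33 = 0.146047
  k=3: C(35,3)·0.023^3·0.977^32 = 0.037820
  k=4: C(35,4)·0.023^4·0.977^31 = 0.007123
1 − 0.998825 = 0.001175

0.0012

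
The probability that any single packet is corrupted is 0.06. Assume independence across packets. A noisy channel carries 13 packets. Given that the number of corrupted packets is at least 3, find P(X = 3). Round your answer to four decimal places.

0.8478

X ~ Binomial(13, 0.06). Want P(X=3 | X≥3) = P(X=3) / P(X≥3).
P(X=3) = C(13,3)·0.06^3·0.94^10 = 0.033273
P(X≥3) = 1 − 0.447365 − 0.371218 − 0.142169 = 0.039249
Ratio = 0.033273 / 0.039249 = 0.847764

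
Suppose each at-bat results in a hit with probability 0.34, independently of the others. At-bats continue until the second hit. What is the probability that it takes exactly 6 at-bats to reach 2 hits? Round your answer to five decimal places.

Y = trial on which the second success occurs; negative binomial, r=2, p=0.34.
P(Y=6) = C(5,1) · p^2 · (1−p)^4
= 5 · 0.1156 · 0.18975 = 0.1096740

0.10967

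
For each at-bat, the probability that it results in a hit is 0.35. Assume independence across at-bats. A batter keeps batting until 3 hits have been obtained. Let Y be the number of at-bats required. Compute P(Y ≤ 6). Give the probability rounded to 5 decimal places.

0.35291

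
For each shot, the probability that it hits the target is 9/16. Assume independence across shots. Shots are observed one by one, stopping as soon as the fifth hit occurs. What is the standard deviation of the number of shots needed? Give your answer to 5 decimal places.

2.62937

Y = total shots until the fifth success; negative binomial with r=5, p=0.5625.
SD(Y) = √[r(1−p)/p²] = √(6.9135802) = 2.6293688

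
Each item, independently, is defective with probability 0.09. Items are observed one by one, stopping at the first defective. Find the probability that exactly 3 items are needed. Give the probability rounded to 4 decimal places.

0.0745

Geometric (trials to first success), p = 0.09.
P(Y = 3) = (1−p)^2 · p = 0.8281 · 0.09 = 0.074529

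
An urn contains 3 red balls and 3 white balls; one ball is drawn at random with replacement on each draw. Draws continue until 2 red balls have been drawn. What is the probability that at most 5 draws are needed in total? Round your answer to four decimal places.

0.8125

Finishing within 5 draws ⇔ at least 2 successes in the first 5. With X ~ Binomial(5, 0.50), P(Y ≤ 5) = 1 − P(X ≤ 1).
  k=0: C(5,0)·0.50^0·0.50^5 = 0.031250
  k=1: C(5,1)·0.50^1·0.50^4 = 0.156250
1 − 0.187500 = 0.812500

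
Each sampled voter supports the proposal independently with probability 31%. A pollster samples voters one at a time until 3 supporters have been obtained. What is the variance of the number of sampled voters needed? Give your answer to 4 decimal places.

21.5401

Y = total sampled voters until the third success; negative binomial with r=3, p=0.31.
Var(Y) = r(1−p)/p² = 3·0.69 / 0.31² = 21.540062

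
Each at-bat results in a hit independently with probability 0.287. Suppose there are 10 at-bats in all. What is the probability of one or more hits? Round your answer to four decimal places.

P(at least one) = 1 − P(none) = 1 − (1 − 0.287)^10
= 1 − 0.033954 = 0.966046

0.9660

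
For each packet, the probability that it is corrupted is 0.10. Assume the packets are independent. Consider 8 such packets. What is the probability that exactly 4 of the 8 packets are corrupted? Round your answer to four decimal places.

0.0046

X ~ Binomial(n=8, p=0.10).
P(X=4) = C(8,4) · p^4 · (1−p)^4
= 70 · 0.0001 · 0.6561 = 0.004593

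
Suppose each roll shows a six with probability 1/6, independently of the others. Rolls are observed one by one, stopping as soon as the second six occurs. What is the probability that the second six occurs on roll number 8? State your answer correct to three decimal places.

Y = trial on which the second success occurs; negative binomial, r=2, p=0.166667.
P(Y=8) = C(7,1) · p^2 · (1−p)^6
= 7 · 0.027778 · 0.3349 = 0.06512

0.065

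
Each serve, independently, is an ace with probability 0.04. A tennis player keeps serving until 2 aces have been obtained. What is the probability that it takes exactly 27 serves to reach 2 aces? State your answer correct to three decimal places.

0.015

Y = trial on which the second success occurs; negative binomial, r=2, p=0.04.
P(Y=27) = C(26,1) · p^2 · (1−p)^25
= 26 · 0.0016 · 0.3604 = 0.01499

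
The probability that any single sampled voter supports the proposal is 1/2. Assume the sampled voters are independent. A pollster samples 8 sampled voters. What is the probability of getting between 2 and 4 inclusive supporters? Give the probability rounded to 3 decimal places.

X ~ Binomial(8, 0.50); P(2 ≤ X ≤ 4) = Σ C(8,k) p^k (1−p)^(8−k) over k:
  k=2: C(8,2)·0.50^2·0.50^6 = 0.10938
  k=3: C(8,3)·0.50^3·0.50^5 = 0.21875
  k=4: C(8,4)·0.50^4·0.50^4 = 0.27344
Total = 0.60156

0.602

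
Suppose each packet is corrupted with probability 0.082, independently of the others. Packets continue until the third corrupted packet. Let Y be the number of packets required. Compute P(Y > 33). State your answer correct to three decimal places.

Needing more than 33 packets ⇔ fewer than 3 successes in the first 33. With X ~ Binomial(33, 0.082), P(Y > 33) = P(X ≤ 2).
  k=0: C(33,0)·0.082^0·0.918^33 = 0.05940
  k=1: C(33,1)·0.082^1·0.918^32 = 0.17510
  k=2: C(33,2)·0.082^2·0.918^31 = 0.25026
P(X ≤ 2) = 0.48476

0.485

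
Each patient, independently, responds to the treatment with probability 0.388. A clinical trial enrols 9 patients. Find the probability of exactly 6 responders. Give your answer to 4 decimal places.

X ~ Binomial(n=9, p=0.388).
P(X=6) = C(9,6) · p^6 · (1−p)^3
= 84 · 0.0034119 · 0.22922 = 0.065694

0.0657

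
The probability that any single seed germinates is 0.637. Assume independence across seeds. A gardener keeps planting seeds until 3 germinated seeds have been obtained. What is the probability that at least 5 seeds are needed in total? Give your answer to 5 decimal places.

0.46005

Needing more than 4 seeds ⇔ fewer than 3 successes in the first 4. With X ~ Binomial(4, 0.637), P(Y > 4) = P(X ≤ 2).
  k=0: C(4,0)·0.637^0·0.363^4 = 0.0173631
  k=1: C(4,1)·0.637^1·0.363^3 = 0.1218763
  k=2: C(4,2)·0.637^2·0.363^2 = 0.3208067
P(X ≤ 2) = 0.4600460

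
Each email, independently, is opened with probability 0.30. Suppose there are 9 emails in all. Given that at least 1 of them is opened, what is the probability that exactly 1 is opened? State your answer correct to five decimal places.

0.16219

X ~ Binomial(9, 0.30). Want P(X=1 | X≥1) = P(X=1) / P(X≥1).
P(X=1) = C(9,1)·0.30^1·0.70^8 = 0.1556496
P(X≥1) = 1 − 0.0403536 = 0.9596464
Ratio = 0.1556496 / 0.9596464 = 0.1621948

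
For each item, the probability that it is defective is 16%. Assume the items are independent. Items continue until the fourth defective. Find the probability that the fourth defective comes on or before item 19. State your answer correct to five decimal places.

0.36199

Finishing within 19 items ⇔ at least 4 successes in the first 19. With X ~ Binomial(19, 0.16), P(Y ≤ 19) = 1 − P(X ≤ 3).
  k=0: C(19,0)·0.16^0·0.84^19 = 0.0364172
  k=1: C(19,1)·0.16^1·0.84^18 = 0.1317955
  k=2: C(19,2)·0.16^2·0.84^17 = 0.2259352
  k=3: C(19,3)·0.16^3·0.84^16 = 0.2438666
1 − 0.6380145 = 0.3619855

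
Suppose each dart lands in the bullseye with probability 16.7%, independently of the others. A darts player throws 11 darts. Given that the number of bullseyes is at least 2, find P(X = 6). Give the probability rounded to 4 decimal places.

X ~ Binomial(11, 0.167). Want P(X=6 | X≥2) = P(X=6) / P(X≥2).
P(X=6) = C(11,6)·0.167^6·0.833^5 = 0.004019
P(X≥2) = 1 − 0.133997 − 0.295501 = 0.570502
Ratio = 0.004019 / 0.570502 = 0.007045

0.0070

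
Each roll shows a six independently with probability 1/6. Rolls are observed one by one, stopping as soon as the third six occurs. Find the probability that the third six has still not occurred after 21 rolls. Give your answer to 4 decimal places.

Needing more than 21 rolls ⇔ fewer than 3 successes in the first 21. With X ~ Binomial(21, 0.166667), P(Y > 21) = P(X ≤ 2).
  k=0: C(21,0)·0.166667^0·0.833333^21 = 0.021737
  k=1: C(21,1)·0.166667^1·0.833333^20 = 0.091294
  k=2: C(21,2)·0.166667^2·0.833333^19 = 0.182588
P(X ≤ 2) = 0.295619

0.2956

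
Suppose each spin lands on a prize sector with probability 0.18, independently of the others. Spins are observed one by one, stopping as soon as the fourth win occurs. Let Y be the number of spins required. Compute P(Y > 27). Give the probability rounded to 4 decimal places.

Needing more than 27 spins ⇔ fewer than 4 successes in the first 27. With X ~ Binomial(27, 0.18), P(Y > 27) = P(X ≤ 3).
  k=0: C(27,0)·0.18^0·0.82^27 = 0.004709
  k=1: C(27,1)·0.18^1·0.82^26 = 0.027912
  k=2: C(27,2)·0.18^2·0.82^25 = 0.079652
  k=3: C(27,3)·0.18^3·0.82^24 = 0.145705
P(X ≤ 3) = 0.257980

0.2580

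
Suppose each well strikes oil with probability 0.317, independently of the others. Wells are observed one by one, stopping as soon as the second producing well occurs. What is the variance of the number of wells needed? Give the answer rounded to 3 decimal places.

Y = total wells until the second success; negative binomial with r=2, p=0.317.
Var(Y) = r(1−p)/p² = 2·0.683 / 0.317² = 13.59353

13.594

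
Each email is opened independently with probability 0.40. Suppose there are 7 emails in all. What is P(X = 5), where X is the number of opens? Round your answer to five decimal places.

X ~ Binomial(n=7, p=0.40).
P(X=5) = C(7,5) · p^5 · (1−p)^2
= 21 · 0.01024 · 0.36 = 0.0774144

0.07741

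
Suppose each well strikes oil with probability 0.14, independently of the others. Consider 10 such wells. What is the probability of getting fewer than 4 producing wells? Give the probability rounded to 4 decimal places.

0.9600

X ~ Binomial(10, 0.14); P(X ≤ 3) = Σ C(10,k) p^k (1−p)^(10−k) over k:
  k=0: C(10,0)·0.14^0·0.86^10 = 0.221302
  k=1: C(10,1)·0.14^1·0.86^9 = 0.360258
  k=2: C(10,2)·0.14^2·0.86^8 = 0.263910
  k=3: C(10,3)·0.14^3·0.86^7 = 0.114566
Total = 0.960036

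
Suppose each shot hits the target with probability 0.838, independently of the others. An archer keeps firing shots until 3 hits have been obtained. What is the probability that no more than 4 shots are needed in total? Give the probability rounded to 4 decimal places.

Finishing within 4 shots ⇔ at least 3 successes in the first 4. With X ~ Binomial(4, 0.838), P(Y ≤ 4) = 1 − P(X ≤ 2).
  k=0: C(4,0)·0.838^0·0.162^4 = 0.000689
  k=1: C(4,1)·0.838^1·0.162^3 = 0.014251
  k=2: C(4,2)·0.838^2·0.162^2 = 0.110578
1 − 0.125518 = 0.874482

0.8745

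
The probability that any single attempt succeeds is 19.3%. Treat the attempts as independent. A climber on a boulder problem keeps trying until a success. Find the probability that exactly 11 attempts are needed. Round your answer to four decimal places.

0.0226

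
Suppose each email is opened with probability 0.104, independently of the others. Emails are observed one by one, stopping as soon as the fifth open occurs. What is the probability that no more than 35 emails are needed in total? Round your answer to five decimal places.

0.29711

Finishing within 35 emails ⇔ at least 5 successes in the first 35. With X ~ Binomial(35, 0.104), P(Y ≤ 35) = 1 − P(X ≤ 4).
  k=0: C(35,0)·0.104^0·0.896^35 = 0.0214181
  k=1: C(35,1)·0.104^1·0.896^34 = 0.0870109
  k=2: C(35,2)·0.104^2·0.896^33 = 0.1716912
  k=3: C(35,3)·0.104^3·0.896^32 = 0.2192128
  k=4: C(35,4)·0.104^4·0.896^31 = 0.2035548
1 − 0.7028878 = 0.2971122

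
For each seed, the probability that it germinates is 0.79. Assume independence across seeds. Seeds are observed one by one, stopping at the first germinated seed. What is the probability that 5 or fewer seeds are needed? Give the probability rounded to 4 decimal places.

Y = number of seeds to the first success; geometric, p = 0.79.
P(Y ≤ 5) = 1 − (1−p)^5 = 1 − 0.000408 = 0.999592

0.9996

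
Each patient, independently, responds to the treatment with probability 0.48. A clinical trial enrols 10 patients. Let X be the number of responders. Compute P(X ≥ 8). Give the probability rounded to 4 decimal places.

X ~ Binomial(10, 0.48); P(X ≥ 8) = Σ C(10,k) p^k (1−p)^(10−k) over k:
  k=8: C(10,8)·0.48^8·0.52^2 = 0.034289
  k=9: C(10,9)·0.48^9·0.52^1 = 0.007034
  k=10: C(10,10)·0.48^10·0.52^0 = 0.000649
Total = 0.041971

0.0420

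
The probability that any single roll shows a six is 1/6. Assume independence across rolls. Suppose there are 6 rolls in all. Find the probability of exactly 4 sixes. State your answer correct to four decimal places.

X ~ Binomial(n=6, p=0.166667).
P(X=4) = C(6,4) · p^4 · (1−p)^2
= 15 · 0.0007716 · 0.69444 = 0.008038

0.0080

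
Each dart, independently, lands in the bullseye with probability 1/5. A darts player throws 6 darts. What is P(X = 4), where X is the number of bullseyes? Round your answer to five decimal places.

X ~ Binomial(n=6, p=0.20).
P(X=4) = C(6,4) · p^4 · (1−p)^2
= 15 · 0.0016 · 0.64 = 0.0153600

0.01536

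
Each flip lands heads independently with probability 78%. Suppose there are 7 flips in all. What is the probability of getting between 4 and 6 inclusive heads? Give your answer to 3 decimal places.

X ~ Binomial(7, 0.78); P(4 ≤ X ≤ 6) = Σ C(7,k) p^k (1−p)^(7−k) over k:
  k=4: C(7,4)·0.78^4·0.22^3 = 0.13795
  k=5: C(7,5)·0.78^5·0.22^2 = 0.29345
  k=6: C(7,6)·0.78^6·0.22^1 = 0.34681
Total = 0.77821

0.778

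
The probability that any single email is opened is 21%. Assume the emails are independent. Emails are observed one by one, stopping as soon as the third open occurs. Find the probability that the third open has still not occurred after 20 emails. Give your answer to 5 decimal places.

Needing more than 20 emails ⇔ fewer than 3 successes in the first 20. With X ~ Binomial(20, 0.21), P(Y > 20) = P(X ≤ 2).
  k=0: C(20,0)·0.21^0·0.79^20 = 0.0089648
  k=1: C(20,1)·0.21^1·0.79^19 = 0.0476611
  k=2: C(20,2)·0.21^2·0.79^18 = 0.1203593
P(X ≤ 2) = 0.1769853

0.17699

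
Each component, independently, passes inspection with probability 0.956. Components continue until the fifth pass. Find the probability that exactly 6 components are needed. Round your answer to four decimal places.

0.1757

Y = trial on which the fifth success occurs; negative binomial, r=5, p=0.956.
P(Y=6) = C(5,4) · p^5 · (1−p)^1
= 5 · 0.79853 · 0.044 = 0.175676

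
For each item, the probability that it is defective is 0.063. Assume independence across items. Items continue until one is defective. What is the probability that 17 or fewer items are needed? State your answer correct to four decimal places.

Y = number of items to the first success; geometric, p = 0.063.
P(Y ≤ 17) = 1 − (1−p)^17 = 1 − 0.330806 = 0.669194

0.6692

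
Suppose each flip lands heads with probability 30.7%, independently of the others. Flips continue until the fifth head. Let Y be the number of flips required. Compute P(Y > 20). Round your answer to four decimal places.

0.2172

Needing more than 20 flips ⇔ fewer than 5 successes in the first 20. With X ~ Binomial(20, 0.307), P(Y > 20) = P(X ≤ 4).
  k=0: C(20,0)·0.307^0·0.693^20 = 0.000653
  k=1: C(20,1)·0.307^1·0.693^19 = 0.005782
  k=2: C(20,2)·0.307^2·0.693^18 = 0.024335
  k=3: C(20,3)·0.307^3·0.693^17 = 0.064682
  k=4: C(20,4)·0.307^4·0.693^16 = 0.121781
P(X ≤ 4) = 0.217233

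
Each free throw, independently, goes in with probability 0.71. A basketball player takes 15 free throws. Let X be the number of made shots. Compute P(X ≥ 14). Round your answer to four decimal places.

X ~ Binomial(15, 0.71); P(X ≥ 14) = Σ C(15,k) p^k (1−p)^(15−k) over k:
  k=14: C(15,14)·0.71^14·0.29^1 = 0.035984
  k=15: C(15,15)·0.71^15·0.29^0 = 0.005873
Total = 0.041857

0.0419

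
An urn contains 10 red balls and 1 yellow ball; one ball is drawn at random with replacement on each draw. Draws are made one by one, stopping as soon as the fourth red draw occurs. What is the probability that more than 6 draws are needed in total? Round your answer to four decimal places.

0.0122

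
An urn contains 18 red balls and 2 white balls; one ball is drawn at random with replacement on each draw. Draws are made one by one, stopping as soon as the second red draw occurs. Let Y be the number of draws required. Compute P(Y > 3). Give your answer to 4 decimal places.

0.0280

Needing more than 3 draws ⇔ fewer than 2 successes in the first 3. With X ~ Binomial(3, 0.90), P(Y > 3) = P(X ≤ 1).
  k=0: C(3,0)·0.90^0·0.10^3 = 0.001000
  k=1: C(3,1)·0.90^1·0.10^2 = 0.027000
P(X ≤ 1) = 0.028000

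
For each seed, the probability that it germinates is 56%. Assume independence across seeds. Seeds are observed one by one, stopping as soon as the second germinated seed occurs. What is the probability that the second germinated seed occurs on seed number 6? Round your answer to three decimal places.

Y = trial on which the second success occurs; negative binomial, r=2, p=0.56.
P(Y=6) = C(5,1) · p^2 · (1−p)^4
= 5 · 0.3136 · 0.037481 = 0.05877

0.059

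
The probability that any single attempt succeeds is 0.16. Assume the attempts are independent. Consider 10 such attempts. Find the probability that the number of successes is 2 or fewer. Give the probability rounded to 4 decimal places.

X ~ Binomial(10, 0.16); P(X ≤ 2) = Σ C(10,k) p^k (1−p)^(10−k) over k:
  k=0: C(10,0)·0.16^0·0.84^10 = 0.174901
  k=1: C(10,1)·0.16^1·0.84^9 = 0.333145
  k=2: C(10,2)·0.16^2·0.84^8 = 0.285553
Total = 0.793599

0.7936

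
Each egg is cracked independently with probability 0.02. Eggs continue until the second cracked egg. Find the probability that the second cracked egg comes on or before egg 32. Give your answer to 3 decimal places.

Finishing within 32 eggs ⇔ at least 2 successes in the first 32. With X ~ Binomial(32, 0.02), P(Y ≤ 32) = 1 − P(X ≤ 1).
  k=0: C(32,0)·0.02^0·0.98^32 = 0.52388
  k=1: C(32,1)·0.02^1·0.98^31 = 0.34213
1 − 0.86601 = 0.13399

0.134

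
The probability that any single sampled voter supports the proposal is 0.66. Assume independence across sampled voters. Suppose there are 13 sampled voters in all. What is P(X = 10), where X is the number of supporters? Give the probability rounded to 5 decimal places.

0.17630

X ~ Binomial(n=13, p=0.66).
P(X=10) = C(13,10) · p^10 · (1−p)^3
= 286 · 0.015683 · 0.039304 = 0.1762959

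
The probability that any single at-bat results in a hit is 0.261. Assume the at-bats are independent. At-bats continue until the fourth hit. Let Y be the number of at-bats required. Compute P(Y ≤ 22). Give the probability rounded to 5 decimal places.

0.86413

Finishing within 22 at-bats ⇔ at least 4 successes in the first 22. With X ~ Binomial(22, 0.261), P(Y ≤ 22) = 1 − P(X ≤ 3).
  k=0: C(22,0)·0.261^0·0.739^22 = 0.0012888
  k=1: C(22,1)·0.261^1·0.739^21 = 0.0100137
  k=2: C(22,2)·0.261^2·0.739^20 = 0.0371349
  k=3: C(22,3)·0.261^3·0.739^19 = 0.0874353
1 − 0.1358726 = 0.8641274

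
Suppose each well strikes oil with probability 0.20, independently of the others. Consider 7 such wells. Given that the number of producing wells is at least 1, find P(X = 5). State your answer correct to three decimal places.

X ~ Binomial(7, 0.20). Want P(X=5 | X≥1) = P(X=5) / P(X≥1).
P(X=5) = C(7,5)·0.20^5·0.80^2 = 0.00430
P(X≥1) = 1 − 0.20972 = 0.79028
Ratio = 0.00430 / 0.79028 = 0.00544

0.005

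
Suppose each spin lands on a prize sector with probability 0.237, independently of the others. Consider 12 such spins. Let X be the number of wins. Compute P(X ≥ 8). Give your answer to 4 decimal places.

0.0019

X ~ Binomial(12, 0.237); P(X ≥ 8) = Σ C(12,k) p^k (1−p)^(12−k) over k:
  k=8: C(12,8)·0.237^8·0.763^4 = 0.001670
  k=9: C(12,9)·0.237^9·0.763^3 = 0.000231
  k=10: C(12,10)·0.237^10·0.763^2 = 0.000021
  k=11: C(12,11)·0.237^11·0.763^1 = 0.000001
  k=12: C(12,12)·0.237^12·0.763^0 = 0.000000
Total = 0.001923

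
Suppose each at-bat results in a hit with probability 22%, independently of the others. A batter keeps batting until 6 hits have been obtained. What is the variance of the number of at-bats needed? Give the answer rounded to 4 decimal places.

96.6942

Y = total at-bats until the sixth success; negative binomial with r=6, p=0.22.
Var(Y) = r(1−p)/p² = 6·0.78 / 0.22² = 96.694215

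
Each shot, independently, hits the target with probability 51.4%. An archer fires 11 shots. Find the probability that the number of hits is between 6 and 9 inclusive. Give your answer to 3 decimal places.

X ~ Binomial(11, 0.514); P(6 ≤ X ≤ 9) = Σ C(11,k) p^k (1−p)^(11−k) over k:
  k=6: C(11,6)·0.514^6·0.486^5 = 0.23099
  k=7: C(11,7)·0.514^7·0.486^4 = 0.17450
  k=8: C(11,8)·0.514^8·0.486^3 = 0.09228
  k=9: C(11,9)·0.514^9·0.486^2 = 0.03253
Total = 0.53031

0.530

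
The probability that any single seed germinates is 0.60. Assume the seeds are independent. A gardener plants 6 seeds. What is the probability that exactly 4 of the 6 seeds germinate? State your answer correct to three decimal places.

X ~ Binomial(n=6, p=0.60).
P(X=4) = C(6,4) · p^4 · (1−p)^2
= 15 · 0.1296 · 0.16 = 0.31104

0.311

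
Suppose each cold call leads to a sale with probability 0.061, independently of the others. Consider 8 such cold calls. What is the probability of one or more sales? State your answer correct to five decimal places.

0.39560

P(at least one) = 1 − P(none) = 1 − (1 − 0.061)^8
= 1 − 0.6044004 = 0.3955996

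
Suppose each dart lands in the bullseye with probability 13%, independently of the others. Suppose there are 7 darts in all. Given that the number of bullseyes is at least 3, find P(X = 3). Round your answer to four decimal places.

0.8595

X ~ Binomial(7, 0.13). Want P(X=3 | X≥3) = P(X=3) / P(X≥3).
P(X=3) = C(7,3)·0.13^3·0.87^4 = 0.044053
P(X≥3) = 1 − 0.377255 − 0.394600 − 0.176890 = 0.051256
Ratio = 0.044053 / 0.051256 = 0.859473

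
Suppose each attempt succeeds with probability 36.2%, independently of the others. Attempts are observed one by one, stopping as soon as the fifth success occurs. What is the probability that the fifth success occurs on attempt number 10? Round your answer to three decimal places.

0.083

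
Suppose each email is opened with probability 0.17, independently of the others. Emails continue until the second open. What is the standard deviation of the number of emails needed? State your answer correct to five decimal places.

Y = total emails until the second success; negative binomial with r=2, p=0.17.
SD(Y) = √[r(1−p)/p²] = √(57.4394464) = 7.5788816

7.57888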